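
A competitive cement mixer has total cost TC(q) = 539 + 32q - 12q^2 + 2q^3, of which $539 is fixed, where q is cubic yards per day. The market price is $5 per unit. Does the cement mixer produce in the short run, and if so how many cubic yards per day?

From TC, MC = TC'(q) = 32 - 24q + 6q^2 and AVC = VC/q = 32 - 12q + 2q^2.
AVC hits its minimum where MC = AVC, at q = 3, giving min AVC = 32 - 12·3 + 2·3^2 = $14.
Since P = $5 < min AVC = $14, price fails to cover variable cost at any output.
The firm minimizes its loss by shutting down and losing only its fixed cost of $539.

Shut down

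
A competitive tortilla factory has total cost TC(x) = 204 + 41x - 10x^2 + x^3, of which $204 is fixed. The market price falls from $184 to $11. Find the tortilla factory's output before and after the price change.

Output falls from 11 to 0 (the firm shuts down)

MC = 41 - 20x + 3x^2; the shutdown threshold is min AVC = $16 (at x = 5).
At P = $184 ≥ min AVC, set P = MC on the rising branch: x = 11.
At P = $11 < min AVC = $16, price no longer covers variable cost at any output, so the firm shuts down: x = 0.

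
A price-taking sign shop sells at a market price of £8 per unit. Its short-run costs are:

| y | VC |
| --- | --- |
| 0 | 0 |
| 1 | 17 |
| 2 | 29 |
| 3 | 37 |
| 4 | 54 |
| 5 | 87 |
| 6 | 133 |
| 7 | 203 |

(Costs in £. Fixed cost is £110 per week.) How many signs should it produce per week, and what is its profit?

Profit at each row (π = 8y − TC): y=0: -110; y=1: -119; y=2: -123; y=3: -123; y=4: -132; y=5: -157; y=6: -195; y=7: -257.
Profit is highest at y = 0. Equivalently, the lowest AVC in the table is 37/3 ≈ £12.33 at y = 3, and P = £8 falls below it — price never covers variable cost, so the firm shuts down and loses only its fixed cost.

y = 0 (shut down); profit = -£110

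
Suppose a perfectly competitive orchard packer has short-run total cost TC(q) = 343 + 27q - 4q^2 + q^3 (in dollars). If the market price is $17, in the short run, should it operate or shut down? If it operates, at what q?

Shut down

From TC, MC = TC'(q) = 27 - 8q + 3q^2 and AVC = VC/q = 27 - 4q + q^2.
The AVC parabola has its vertex at q = 4/2 = 2, where AVC = 27 - 4·2 + 2^2 = $23.
With P < min AVC ($17 < $23), every unit sold adds to the loss.
The firm minimizes its loss by shutting down and losing only its fixed cost of $343.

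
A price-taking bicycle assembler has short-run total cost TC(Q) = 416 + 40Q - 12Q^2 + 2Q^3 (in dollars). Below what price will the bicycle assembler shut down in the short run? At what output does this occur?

The firm shuts down when price falls below the minimum of average variable cost. AVC = VC/Q = 40 - 12Q + 2Q^2.
dAVC/dQ = -12 + 4Q = 0 gives Q = 3. min AVC = 40 - 12·3 + 2·3^2 = 22.
So the shutdown price is $22.

$22 per unit, at Q = 3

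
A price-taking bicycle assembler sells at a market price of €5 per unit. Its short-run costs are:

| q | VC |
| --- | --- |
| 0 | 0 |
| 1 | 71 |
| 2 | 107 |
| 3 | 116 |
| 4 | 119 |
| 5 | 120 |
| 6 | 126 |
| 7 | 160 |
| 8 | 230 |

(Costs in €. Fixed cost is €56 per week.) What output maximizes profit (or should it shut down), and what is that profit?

Profit at each row (π = 5q − TC): q=0: -56; q=1: -122; q=2: -153; q=3: -157; q=4: -155; q=5: -151; q=6: -152; q=7: -181; q=8: -246.
Profit is highest at q = 0. Equivalently, the lowest AVC in the table is 126/6 ≈ €21 at q = 6, and P = €5 falls below it — price never covers variable cost, so the firm shuts down and loses only its fixed cost.

q = 0 (shut down); profit = -€56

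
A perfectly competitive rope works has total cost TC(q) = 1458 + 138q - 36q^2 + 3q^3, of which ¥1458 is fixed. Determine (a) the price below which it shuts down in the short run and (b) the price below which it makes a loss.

AVC = 138 - 36q + 3q^2; minimized at q = 6, giving min AVC = ¥30. That is the shutdown price.
ATC = 1458/q + 138 - 36q + 3q^2. Setting dATC/dq = −1458/q^2 − 36 + 6q = 0 gives q = 9 (since 6·9^3 − 36·9^2 = 1458).
min ATC = 1458/9 + 138 − 36·9 + 3·9^2 = ¥219. That is the break-even price.
For ¥30 ≤ P < ¥219 the firm produces at a loss; below ¥30 it shuts down.

Shutdown price = ¥30; break-even price = ¥219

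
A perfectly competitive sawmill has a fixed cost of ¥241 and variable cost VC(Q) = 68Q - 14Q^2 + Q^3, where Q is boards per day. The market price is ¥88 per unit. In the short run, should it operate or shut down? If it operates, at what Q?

Produce at Q = 10

Variable cost is VC = 68Q - 14Q^2 + Q^3, so AVC = VC/Q = 68 - 14Q + Q^2 and MC = dTC/dQ = 68 - 28Q + 3Q^2.
The AVC parabola has its vertex at Q = 14/2 = 7, where AVC = 68 - 14·7 + 7^2 = ¥19.
P = ¥88 exceeds min AVC = ¥19, so the firm stays open.
Solving P = MC: -20 - 28Q + 3Q^2 = 0 ⇒ Q = -2/3 or 10. On the upward-sloping branch, Q* = 10.
Check: AVC at Q = 10 is ¥28 ≤ P, so revenue covers variable cost.
Profit = P·Q − TC = 88·10 − 521 = ¥359.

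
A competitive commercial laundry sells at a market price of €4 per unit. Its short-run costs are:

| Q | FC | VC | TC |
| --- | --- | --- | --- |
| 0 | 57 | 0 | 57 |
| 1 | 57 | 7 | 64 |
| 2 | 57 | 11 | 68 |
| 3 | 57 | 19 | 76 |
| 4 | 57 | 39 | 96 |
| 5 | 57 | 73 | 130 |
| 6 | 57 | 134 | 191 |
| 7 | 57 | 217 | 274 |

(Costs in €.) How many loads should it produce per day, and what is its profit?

Q = 0 (shut down); profit = -€57

Tabulate TR − TC: Q=0: -57; Q=1: -60; Q=2: -60; Q=3: -64; Q=4: -80; Q=5: -110; Q=6: -167; Q=7: -246.
Profit is highest at Q = 0. Equivalently, the lowest AVC in the table is 11/2 ≈ €5.50 at Q = 2, and P = €4 falls below it — price never covers variable cost, so the firm shuts down and loses only its fixed cost.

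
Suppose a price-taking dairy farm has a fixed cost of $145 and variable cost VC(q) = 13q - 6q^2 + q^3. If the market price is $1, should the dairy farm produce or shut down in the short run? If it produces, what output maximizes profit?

Shut down

Variable cost is VC = 13q - 6q^2 + q^3, so AVC = VC/q = 13 - 6q + q^2 and MC = dTC/dq = 13 - 12q + 3q^2.
AVC is minimized where dAVC/dq = -6 + 2q = 0, at q = 3; min AVC = 13 - 6·3 + 3^2 = $4.
P = $1 lies below min AVC = $4; no output level covers variable cost.
Best response: produce nothing and absorb the $145 fixed cost.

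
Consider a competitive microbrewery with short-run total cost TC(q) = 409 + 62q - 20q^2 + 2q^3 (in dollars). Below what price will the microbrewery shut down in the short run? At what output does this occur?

$12 per unit, at q = 5

The shutdown price is the minimum of AVC. VC = 62q - 20q^2 + 2q^3, so AVC = 62 - 20q + 2q^2.
At the minimum of AVC, MC = AVC. MC = 62 - 40q + 6q^2; setting MC = AVC gives 4q^2 - 20q = 0, so q = 5. min AVC = 12.
The firm shuts down for any P below $12.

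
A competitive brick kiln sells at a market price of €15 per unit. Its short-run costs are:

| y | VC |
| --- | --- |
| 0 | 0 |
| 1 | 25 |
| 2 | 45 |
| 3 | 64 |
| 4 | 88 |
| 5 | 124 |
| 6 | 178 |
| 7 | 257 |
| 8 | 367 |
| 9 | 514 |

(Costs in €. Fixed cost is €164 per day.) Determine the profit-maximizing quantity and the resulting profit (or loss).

y = 0 (shut down); profit = -€164

Tabulate TR − TC: y=0: -164; y=1: -174; y=2: -179; y=3: -183; y=4: -192; y=5: -213; y=6: -252; y=7: -316; y=8: -411; y=9: -543.
Profit is highest at y = 0. Equivalently, the lowest AVC in the table is 64/3 ≈ €21.33 at y = 3, and P = €15 falls below it — price never covers variable cost, so the firm shuts down and loses only its fixed cost.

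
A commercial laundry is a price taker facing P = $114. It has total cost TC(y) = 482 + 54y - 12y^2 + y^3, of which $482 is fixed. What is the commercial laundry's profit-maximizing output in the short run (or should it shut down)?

Produce at y = 10

From TC, MC = TC'(y) = 54 - 24y + 3y^2 and AVC = VC/y = 54 - 12y + y^2.
AVC is minimized where dAVC/dy = -12 + 2y = 0, at y = 6; min AVC = 54 - 12·6 + 6^2 = $18.
Because $114 ≥ $18, revenue can cover variable cost; the firm operates.
P = MC gives -60 - 24y + 3y^2 = 0, with roots -2 and 10. Take the larger (rising MC): y* = 10.
Check: AVC at y = 10 is $34 ≤ P, so revenue covers variable cost.
Profit = P·y − TC = 114·10 − 822 = $318.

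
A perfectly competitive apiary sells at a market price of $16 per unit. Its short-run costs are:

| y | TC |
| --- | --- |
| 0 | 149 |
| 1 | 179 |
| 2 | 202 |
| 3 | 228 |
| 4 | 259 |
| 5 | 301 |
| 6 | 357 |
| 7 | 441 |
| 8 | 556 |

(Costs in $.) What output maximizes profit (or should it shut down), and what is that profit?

Tabulate TR − TC: y=0: -149; y=1: -163; y=2: -170; y=3: -180; y=4: -195; y=5: -221; y=6: -261; y=7: -329; y=8: -428.
Profit is highest at y = 0. Equivalently, the lowest AVC in the table is 79/3 ≈ $26.33 at y = 3, and P = $16 falls below it — price never covers variable cost, so the firm shuts down and loses only its fixed cost.

y = 0 (shut down); profit = -$149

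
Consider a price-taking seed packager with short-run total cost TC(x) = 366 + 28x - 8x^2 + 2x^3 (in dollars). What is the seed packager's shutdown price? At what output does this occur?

$20 per unit, at x = 2

The firm shuts down when price falls below the minimum of average variable cost. AVC = VC/x = 28 - 8x + 2x^2.
At the minimum of AVC, MC = AVC. MC = 28 - 16x + 6x^2; setting MC = AVC gives 4x^2 - 8x = 0, so x = 2. min AVC = 20.
So the shutdown price is $20.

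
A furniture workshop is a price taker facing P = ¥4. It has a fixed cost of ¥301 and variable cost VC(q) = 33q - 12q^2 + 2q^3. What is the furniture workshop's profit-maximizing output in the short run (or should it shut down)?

Strip out fixed cost: VC = 33q - 12q^2 + 2q^3. Then AVC = 33 - 12q + 2q^2 and MC = 33 - 24q + 6q^2.
AVC hits its minimum where MC = AVC, at q = 3, giving min AVC = 33 - 12·3 + 2·3^2 = ¥15.
Since P = ¥4 < min AVC = ¥15, price fails to cover variable cost at any output.
Shutting down limits the loss to fixed cost, ¥301.

Shut down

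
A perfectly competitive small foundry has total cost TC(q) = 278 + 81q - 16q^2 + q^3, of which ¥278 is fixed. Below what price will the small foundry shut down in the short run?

The shutdown price is the minimum of AVC. VC = 81q - 16q^2 + q^3, so AVC = 81 - 16q + q^2.
At the minimum of AVC, MC = AVC. MC = 81 - 32q + 3q^2; setting MC = AVC gives 2q^2 - 16q = 0, so q = 8. min AVC = 17.
So the shutdown price is ¥17.

¥17 per unit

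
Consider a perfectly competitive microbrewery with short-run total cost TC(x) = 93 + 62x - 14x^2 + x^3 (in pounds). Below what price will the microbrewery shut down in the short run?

Short-run supply begins at min AVC. From VC = 62x - 14x^2 + x^3, AVC = 62 - 14x + x^2.
dAVC/dx = -14 + 2x = 0 gives x = 7. min AVC = 62 - 14·7 + 7^2 = 13.
For P < £13 the firm produces nothing.

£13 per unit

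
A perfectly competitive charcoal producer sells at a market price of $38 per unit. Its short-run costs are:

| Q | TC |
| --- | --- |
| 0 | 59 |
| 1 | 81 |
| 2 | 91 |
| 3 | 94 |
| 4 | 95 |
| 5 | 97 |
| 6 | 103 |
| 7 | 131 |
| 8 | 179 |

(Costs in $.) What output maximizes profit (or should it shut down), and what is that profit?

Q = 7; profit = $135

Compute π = P·Q − TC at each output: Q=0: -59; Q=1: -43; Q=2: -15; Q=3: 20; Q=4: 57; Q=5: 93; Q=6: 125; Q=7: 135; Q=8: 125.
Profit is maximized at Q = 7. AVC there is 72/7 = $10.29 ≤ P, so producing beats shutting down (which would give -$59).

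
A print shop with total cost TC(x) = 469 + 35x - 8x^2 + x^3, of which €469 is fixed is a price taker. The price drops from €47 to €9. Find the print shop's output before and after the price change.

AVC = 35 - 8x + x^2, minimized at x = 4 where min AVC = €19. MC = 35 - 16x + 3x^2.
At P = €47 ≥ min AVC, set P = MC on the rising branch: x = 6.
At P = €9 < min AVC = €19, price no longer covers variable cost at any output, so the firm shuts down: x = 0.

Output falls from 6 to 0 (the firm shuts down)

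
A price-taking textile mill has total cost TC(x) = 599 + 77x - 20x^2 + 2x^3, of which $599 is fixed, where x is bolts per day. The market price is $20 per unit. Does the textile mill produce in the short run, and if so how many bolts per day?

Variable cost is VC = 77x - 20x^2 + 2x^3, so AVC = VC/x = 77 - 20x + 2x^2 and MC = dTC/dx = 77 - 40x + 6x^2.
AVC hits its minimum where MC = AVC, at x = 5, giving min AVC = 77 - 20·5 + 2·5^2 = $27.
With P < min AVC ($20 < $27), every unit sold adds to the loss.
The firm minimizes its loss by shutting down and losing only its fixed cost of $599.

Shut down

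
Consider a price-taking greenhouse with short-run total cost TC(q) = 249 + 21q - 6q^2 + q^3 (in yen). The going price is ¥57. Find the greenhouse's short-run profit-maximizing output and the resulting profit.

Profit = -¥33 at q = 6

AVC = 21 - 6q + q^2; min AVC = ¥12 at q = 3. Since P = ¥57 ≥ min AVC, the firm produces.
MC = 21 - 12q + 3q^2. Setting P = MC and taking the root on the rising branch gives q* = 6.
TR = 57·6 = 342. TC = 249 + 126 = 375. Profit = 342 − 375 = -¥33.
That loss of ¥33 beats the ¥249 the firm would lose by shutting down; producing recovers ¥216 of fixed cost.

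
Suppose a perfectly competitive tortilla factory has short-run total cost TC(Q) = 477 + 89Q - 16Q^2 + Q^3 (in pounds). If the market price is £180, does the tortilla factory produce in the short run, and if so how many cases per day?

Strip out fixed cost: VC = 89Q - 16Q^2 + Q^3. Then AVC = 89 - 16Q + Q^2 and MC = 89 - 32Q + 3Q^2.
AVC is minimized where dAVC/dQ = -16 + 2Q = 0, at Q = 8; min AVC = 89 - 16·8 + 8^2 = £25.
Since P = £180 ≥ min AVC = £25, price covers variable cost and the firm should produce.
P = MC gives -91 - 32Q + 3Q^2 = 0, with roots -7/3 and 13. Take the larger (rising MC): Q* = 13.
Check: AVC at Q = 13 is £50 ≤ P, so revenue covers variable cost.
Profit = P·Q − TC = 180·13 − 1127 = £1213.

Produce at Q = 13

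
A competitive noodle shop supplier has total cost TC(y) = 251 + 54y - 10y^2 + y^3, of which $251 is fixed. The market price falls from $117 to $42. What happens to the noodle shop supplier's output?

MC = 54 - 20y + 3y^2; the shutdown threshold is min AVC = $29 (at y = 5).
At P = $117 ≥ min AVC, set P = MC on the rising branch: y = 9.
At P = $42 ≥ min AVC, set P = MC: y = 6. The firm stays open but cuts output.

Output falls from 9 to 6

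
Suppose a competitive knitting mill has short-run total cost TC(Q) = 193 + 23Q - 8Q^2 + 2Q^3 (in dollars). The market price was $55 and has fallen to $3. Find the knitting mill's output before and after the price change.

Output falls from 4 to 0 (the firm shuts down)

AVC = 23 - 8Q + 2Q^2, minimized at Q = 2 where min AVC = $15. MC = 23 - 16Q + 6Q^2.
With P = $55 above the shutdown price, P = MC gives Q = 4.
At P = $3 < min AVC = $15, price no longer covers variable cost at any output, so the firm shuts down: Q = 0.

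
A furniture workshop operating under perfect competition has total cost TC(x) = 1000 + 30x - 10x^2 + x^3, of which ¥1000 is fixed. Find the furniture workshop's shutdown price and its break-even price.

AVC = 30 - 10x + x^2; minimized at x = 5, giving min AVC = ¥5. That is the shutdown price.
ATC = 1000/x + 30 - 10x + x^2. Setting dATC/dx = −1000/x^2 − 10 + 2x = 0 gives x = 10 (since 2·10^3 − 10·10^2 = 1000).
min ATC = 1000/10 + 30 − 10·10 + 10^2 = ¥130. That is the break-even price.
For ¥5 ≤ P < ¥130 the firm produces at a loss; below ¥5 it shuts down.

Shutdown price = ¥5; break-even price = ¥130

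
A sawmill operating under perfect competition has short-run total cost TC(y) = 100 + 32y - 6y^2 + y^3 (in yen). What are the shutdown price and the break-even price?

Shutdown price = ¥23; break-even price = ¥47

Shutdown price = min AVC. AVC = 32 - 6y + y^2, with vertex at y = 3 and minimum ¥23.
ATC = 100/y + 32 - 6y + y^2. Setting dATC/dy = −100/y^2 − 6 + 2y = 0 gives y = 5 (since 2·5^3 − 6·5^2 = 100).
min ATC = 100/5 + 32 − 6·5 + 5^2 = ¥47. That is the break-even price.
For ¥23 ≤ P < ¥47 the firm produces at a loss; below ¥23 it shuts down.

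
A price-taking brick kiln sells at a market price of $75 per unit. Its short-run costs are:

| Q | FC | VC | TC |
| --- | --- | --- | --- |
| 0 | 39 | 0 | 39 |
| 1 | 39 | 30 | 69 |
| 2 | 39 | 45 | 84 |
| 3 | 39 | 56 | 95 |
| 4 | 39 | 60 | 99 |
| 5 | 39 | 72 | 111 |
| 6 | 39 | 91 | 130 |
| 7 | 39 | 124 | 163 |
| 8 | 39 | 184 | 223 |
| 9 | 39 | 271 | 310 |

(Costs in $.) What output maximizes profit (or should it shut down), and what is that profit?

Q = 8; profit = $377

Tabulate TR − TC: Q=0: -39; Q=1: 6; Q=2: 66; Q=3: 130; Q=4: 201; Q=5: 264; Q=6: 320; Q=7: 362; Q=8: 377; Q=9: 365.
Profit is maximized at Q = 8. AVC there is 184/8 = $23 ≤ P, so producing beats shutting down (which would give -$39).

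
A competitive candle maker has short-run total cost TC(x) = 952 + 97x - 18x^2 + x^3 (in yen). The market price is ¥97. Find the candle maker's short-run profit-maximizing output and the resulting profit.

AVC = 97 - 18x + x^2; min AVC = ¥16 at x = 9. Since P = ¥97 ≥ min AVC, the firm produces.
MC = 97 - 36x + 3x^2. Setting P = MC and taking the root on the rising branch gives x* = 12.
TR = 97·12 = 1164. TC = 952 + 300 = 1252. Profit = 1164 − 1252 = -¥88.
That loss of ¥88 beats the ¥952 the firm would lose by shutting down; producing recovers ¥864 of fixed cost.

Profit = -¥88 at x = 12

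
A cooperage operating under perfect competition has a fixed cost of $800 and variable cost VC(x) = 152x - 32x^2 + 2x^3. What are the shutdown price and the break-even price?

Shutdown price = $24; break-even price = $112

AVC = 152 - 32x + 2x^2; minimized at x = 8, giving min AVC = $24. That is the shutdown price.
ATC = 800/x + 152 - 32x + 2x^2. Setting dATC/dx = −800/x^2 − 32 + 4x = 0 gives x = 10 (since 4·10^3 − 32·10^2 = 800).
min ATC = 800/10 + 152 − 32·10 + 2·10^2 = $112. That is the break-even price.
For $24 ≤ P < $112 the firm produces at a loss; below $24 it shuts down.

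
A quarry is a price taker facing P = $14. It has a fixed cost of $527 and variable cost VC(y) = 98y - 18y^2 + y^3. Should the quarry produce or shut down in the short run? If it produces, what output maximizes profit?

Shut down

Strip out fixed cost: VC = 98y - 18y^2 + y^3. Then AVC = 98 - 18y + y^2 and MC = 98 - 36y + 3y^2.
The AVC parabola has its vertex at y = 18/2 = 9, where AVC = 98 - 18·9 + 9^2 = $17.
P = $14 lies below min AVC = $17; no output level covers variable cost.
The firm minimizes its loss by shutting down and losing only its fixed cost of $527.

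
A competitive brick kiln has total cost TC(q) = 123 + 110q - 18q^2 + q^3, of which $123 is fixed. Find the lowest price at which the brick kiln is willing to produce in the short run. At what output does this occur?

The shutdown price is the minimum of AVC. VC = 110q - 18q^2 + q^3, so AVC = 110 - 18q + q^2.
dAVC/dq = -18 + 2q = 0 gives q = 9. min AVC = 110 - 18·9 + 9^2 = 29.
So the shutdown price is $29.

$29 per unit, at q = 9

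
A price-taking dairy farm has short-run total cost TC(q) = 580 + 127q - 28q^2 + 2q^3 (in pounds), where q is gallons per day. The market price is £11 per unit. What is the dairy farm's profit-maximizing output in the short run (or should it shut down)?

Variable cost is VC = 127q - 28q^2 + 2q^3, so AVC = VC/q = 127 - 28q + 2q^2 and MC = dTC/dq = 127 - 56q + 6q^2.
AVC is minimized where dAVC/dq = -28 + 4q = 0, at q = 7; min AVC = 127 - 28·7 + 2·7^2 = £29.
Since P = £11 < min AVC = £29, price fails to cover variable cost at any output.
Shutting down limits the loss to fixed cost, £580.

Shut down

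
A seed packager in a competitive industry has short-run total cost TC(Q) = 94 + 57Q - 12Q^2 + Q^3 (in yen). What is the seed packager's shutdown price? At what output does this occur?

¥21 per unit, at Q = 6

The firm shuts down when price falls below the minimum of average variable cost. AVC = VC/Q = 57 - 12Q + Q^2.
dAVC/dQ = -12 + 2Q = 0 gives Q = 6. min AVC = 57 - 12·6 + 6^2 = 21.
So the shutdown price is ¥21.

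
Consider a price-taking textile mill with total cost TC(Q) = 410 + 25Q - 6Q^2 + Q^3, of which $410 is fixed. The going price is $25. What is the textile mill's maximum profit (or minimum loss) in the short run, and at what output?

Profit = -$378 at Q = 4

AVC = 25 - 6Q + Q^2 has its minimum $16 at Q = 3; price $25 clears that bar, so the firm operates.
MC = 25 - 12Q + 3Q^2. Setting P = MC and taking the root on the rising branch gives Q* = 4.
TR = 25·4 = 100. TC = 410 + 68 = 478. Profit = 100 − 478 = -$378.
That loss of $378 beats the $410 the firm would lose by shutting down; producing recovers $32 of fixed cost.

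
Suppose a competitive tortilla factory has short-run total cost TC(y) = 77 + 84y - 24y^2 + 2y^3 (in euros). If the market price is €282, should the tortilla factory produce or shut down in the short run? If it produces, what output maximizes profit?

Variable cost is VC = 84y - 24y^2 + 2y^3, so AVC = VC/y = 84 - 24y + 2y^2 and MC = dTC/dy = 84 - 48y + 6y^2.
AVC is minimized where dAVC/dy = -24 + 4y = 0, at y = 6; min AVC = 84 - 24·6 + 2·6^2 = €12.
P = €282 exceeds min AVC = €12, so the firm stays open.
P = MC gives -198 - 48y + 6y^2 = 0, with roots -3 and 11. Take the larger (rising MC): y* = 11.
Check: AVC at y = 11 is €62 ≤ P, so revenue covers variable cost.
Profit = P·y − TC = 282·11 − 759 = €2343.

Produce at y = 11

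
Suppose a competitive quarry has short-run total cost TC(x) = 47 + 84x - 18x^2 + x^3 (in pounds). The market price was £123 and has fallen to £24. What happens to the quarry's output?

Output falls from 13 to 10

MC = 84 - 36x + 3x^2; the shutdown threshold is min AVC = £3 (at x = 9).
At P = £123 ≥ min AVC, set P = MC on the rising branch: x = 13.
At P = £24 ≥ min AVC, set P = MC: x = 10. The firm stays open but cuts output.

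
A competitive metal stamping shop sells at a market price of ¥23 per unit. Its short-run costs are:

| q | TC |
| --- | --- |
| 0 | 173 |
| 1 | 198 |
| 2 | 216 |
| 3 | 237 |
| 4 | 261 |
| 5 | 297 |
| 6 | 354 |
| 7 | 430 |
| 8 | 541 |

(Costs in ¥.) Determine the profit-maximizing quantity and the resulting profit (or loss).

q = 3; profit = -¥168

Compute π = P·q − TC at each output: q=0: -173; q=1: -175; q=2: -170; q=3: -168; q=4: -169; q=5: -182; q=6: -216; q=7: -269; q=8: -357.
Profit is maximized at q = 3. AVC there is 64/3 = ¥21.33 ≤ P, so producing beats shutting down (which would give -¥173).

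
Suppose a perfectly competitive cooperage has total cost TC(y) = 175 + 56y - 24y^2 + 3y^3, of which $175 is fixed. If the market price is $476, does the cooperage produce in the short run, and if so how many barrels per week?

Produce at y = 10

From TC, MC = TC'(y) = 56 - 48y + 9y^2 and AVC = VC/y = 56 - 24y + 3y^2.
AVC is minimized where dAVC/dy = -24 + 6y = 0, at y = 4; min AVC = 56 - 24·4 + 3·4^2 = $8.
P = $476 exceeds min AVC = $8, so the firm stays open.
P = MC gives -420 - 48y + 9y^2 = 0, with roots -14/3 and 10. Take the larger (rising MC): y* = 10.
Check: AVC at y = 10 is $116 ≤ P, so revenue covers variable cost.
Profit = P·y − TC = 476·10 − 1335 = $3425.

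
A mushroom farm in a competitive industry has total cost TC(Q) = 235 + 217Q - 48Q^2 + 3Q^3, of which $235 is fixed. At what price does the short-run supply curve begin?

$25 per unit

The shutdown price is the minimum of AVC. VC = 217Q - 48Q^2 + 3Q^3, so AVC = 217 - 48Q + 3Q^2.
At the minimum of AVC, MC = AVC. MC = 217 - 96Q + 9Q^2; setting MC = AVC gives 6Q^2 - 48Q = 0, so Q = 8. min AVC = 25.
So the shutdown price is $25.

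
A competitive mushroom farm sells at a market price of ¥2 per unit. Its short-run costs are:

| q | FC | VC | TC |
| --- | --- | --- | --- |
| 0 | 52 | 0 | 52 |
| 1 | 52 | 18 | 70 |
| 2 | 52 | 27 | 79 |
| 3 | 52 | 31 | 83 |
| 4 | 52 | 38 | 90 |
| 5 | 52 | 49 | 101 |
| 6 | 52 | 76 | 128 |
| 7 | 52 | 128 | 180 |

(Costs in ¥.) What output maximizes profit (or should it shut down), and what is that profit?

Tabulate TR − TC: q=0: -52; q=1: -68; q=2: -75; q=3: -77; q=4: -82; q=5: -91; q=6: -116; q=7: -166.
Profit is highest at q = 0. Equivalently, the lowest AVC in the table is 38/4 ≈ ¥9.50 at q = 4, and P = ¥2 falls below it — price never covers variable cost, so the firm shuts down and loses only its fixed cost.

q = 0 (shut down); profit = -¥52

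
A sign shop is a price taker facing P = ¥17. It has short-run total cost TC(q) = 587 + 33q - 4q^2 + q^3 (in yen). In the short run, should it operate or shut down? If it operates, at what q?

Variable cost is VC = 33q - 4q^2 + q^3, so AVC = VC/q = 33 - 4q + q^2 and MC = dTC/dq = 33 - 8q + 3q^2.
AVC hits its minimum where MC = AVC, at q = 2, giving min AVC = 33 - 4·2 + 2^2 = ¥29.
With P < min AVC (¥17 < ¥29), every unit sold adds to the loss.
Best response: produce nothing and absorb the ¥587 fixed cost.

Shut down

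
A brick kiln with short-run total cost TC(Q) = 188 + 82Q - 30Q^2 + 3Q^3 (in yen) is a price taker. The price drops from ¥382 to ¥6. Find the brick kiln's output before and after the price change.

Output falls from 10 to 0 (the firm shuts down)

AVC = 82 - 30Q + 3Q^2, minimized at Q = 5 where min AVC = ¥7. MC = 82 - 60Q + 9Q^2.
With P = ¥382 above the shutdown price, P = MC gives Q = 10.
At P = ¥6 < min AVC = ¥7, price no longer covers variable cost at any output, so the firm shuts down: Q = 0.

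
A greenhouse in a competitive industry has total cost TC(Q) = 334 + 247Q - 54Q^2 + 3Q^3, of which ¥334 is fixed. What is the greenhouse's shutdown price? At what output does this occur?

¥4 per unit, at Q = 9

The firm shuts down when price falls below the minimum of average variable cost. AVC = VC/Q = 247 - 54Q + 3Q^2.
At the minimum of AVC, MC = AVC. MC = 247 - 108Q + 9Q^2; setting MC = AVC gives 6Q^2 - 54Q = 0, so Q = 9. min AVC = 4.
The firm shuts down for any P below ¥4.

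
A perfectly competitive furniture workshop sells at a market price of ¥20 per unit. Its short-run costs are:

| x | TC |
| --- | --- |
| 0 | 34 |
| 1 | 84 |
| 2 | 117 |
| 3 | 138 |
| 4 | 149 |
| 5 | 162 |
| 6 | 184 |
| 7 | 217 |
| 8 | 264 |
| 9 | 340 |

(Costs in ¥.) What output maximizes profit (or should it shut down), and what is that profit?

Profit at each row (π = 20x − TC): x=0: -34; x=1: -64; x=2: -77; x=3: -78; x=4: -69; x=5: -62; x=6: -64; x=7: -77; x=8: -104; x=9: -160.
Profit is highest at x = 0. Equivalently, the lowest AVC in the table is 150/6 ≈ ¥25 at x = 6, and P = ¥20 falls below it — price never covers variable cost, so the firm shuts down and loses only its fixed cost.

x = 0 (shut down); profit = -¥34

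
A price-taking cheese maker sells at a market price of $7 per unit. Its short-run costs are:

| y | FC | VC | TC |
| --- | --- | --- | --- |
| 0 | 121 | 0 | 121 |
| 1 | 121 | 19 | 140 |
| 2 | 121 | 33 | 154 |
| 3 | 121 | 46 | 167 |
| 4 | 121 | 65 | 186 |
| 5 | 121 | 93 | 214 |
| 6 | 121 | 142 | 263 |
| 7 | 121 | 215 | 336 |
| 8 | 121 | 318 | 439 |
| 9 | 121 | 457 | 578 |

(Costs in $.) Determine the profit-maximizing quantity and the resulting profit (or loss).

Compute π = P·y − TC at each output: y=0: -121; y=1: -133; y=2: -140; y=3: -146; y=4: -158; y=5: -179; y=6: -221; y=7: -287; y=8: -383; y=9: -515.
Profit is highest at y = 0. Equivalently, the lowest AVC in the table is 46/3 ≈ $15.33 at y = 3, and P = $7 falls below it — price never covers variable cost, so the firm shuts down and loses only its fixed cost.

y = 0 (shut down); profit = -$121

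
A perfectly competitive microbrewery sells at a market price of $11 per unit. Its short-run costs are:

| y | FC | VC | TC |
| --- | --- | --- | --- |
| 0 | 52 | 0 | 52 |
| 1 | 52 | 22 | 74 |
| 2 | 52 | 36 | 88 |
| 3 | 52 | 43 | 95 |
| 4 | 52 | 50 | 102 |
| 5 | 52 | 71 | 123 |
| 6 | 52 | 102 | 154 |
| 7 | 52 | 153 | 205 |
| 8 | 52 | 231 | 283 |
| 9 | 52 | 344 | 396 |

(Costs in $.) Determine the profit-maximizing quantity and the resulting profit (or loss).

y = 0 (shut down); profit = -$52

Tabulate TR − TC: y=0: -52; y=1: -63; y=2: -66; y=3: -62; y=4: -58; y=5: -68; y=6: -88; y=7: -128; y=8: -195; y=9: -297.
Profit is highest at y = 0. Equivalently, the lowest AVC in the table is 50/4 ≈ $12.50 at y = 4, and P = $11 falls below it — price never covers variable cost, so the firm shuts down and loses only its fixed cost.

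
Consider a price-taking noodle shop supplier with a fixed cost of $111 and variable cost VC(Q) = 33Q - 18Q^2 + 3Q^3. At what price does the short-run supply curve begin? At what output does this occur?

The shutdown price is the minimum of AVC. VC = 33Q - 18Q^2 + 3Q^3, so AVC = 33 - 18Q + 3Q^2.
dAVC/dQ = -18 + 6Q = 0 gives Q = 3. min AVC = 33 - 18·3 + 3·3^2 = 6.
For P < $6 the firm produces nothing.

$6 per unit, at Q = 3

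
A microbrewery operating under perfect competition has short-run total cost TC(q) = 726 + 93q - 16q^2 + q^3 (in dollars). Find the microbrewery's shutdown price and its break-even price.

AVC = 93 - 16q + q^2; minimized at q = 8, giving min AVC = $29. That is the shutdown price.
ATC = 726/q + 93 - 16q + q^2. Setting dATC/dq = −726/q^2 − 16 + 2q = 0 gives q = 11 (since 2·11^3 − 16·11^2 = 726).
min ATC = 726/11 + 93 − 16·11 + 11^2 = $104. That is the break-even price.
Between these two prices the firm operates at a loss; above $104 it earns a profit.

Shutdown price = $29; break-even price = $104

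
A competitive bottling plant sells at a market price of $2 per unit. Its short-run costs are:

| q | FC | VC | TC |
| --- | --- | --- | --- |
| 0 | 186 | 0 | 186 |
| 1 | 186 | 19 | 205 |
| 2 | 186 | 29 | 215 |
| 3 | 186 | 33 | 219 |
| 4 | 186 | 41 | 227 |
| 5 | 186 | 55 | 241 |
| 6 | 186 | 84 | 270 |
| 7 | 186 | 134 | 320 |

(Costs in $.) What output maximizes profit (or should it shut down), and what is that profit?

q = 0 (shut down); profit = -$186

Tabulate TR − TC: q=0: -186; q=1: -203; q=2: -211; q=3: -213; q=4: -219; q=5: -231; q=6: -258; q=7: -306.
Profit is highest at q = 0. Equivalently, the lowest AVC in the table is 41/4 ≈ $10.25 at q = 4, and P = $2 falls below it — price never covers variable cost, so the firm shuts down and loses only its fixed cost.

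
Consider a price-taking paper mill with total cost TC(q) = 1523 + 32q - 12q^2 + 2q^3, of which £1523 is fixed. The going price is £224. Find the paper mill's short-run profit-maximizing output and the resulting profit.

Profit = -£243 at q = 8

AVC = 32 - 12q + 2q^2; min AVC = £14 at q = 3. Since P = £224 ≥ min AVC, the firm produces.
With MC = 32 - 24q + 6q^2, P = MC on the upward-sloping part at q* = 8.
TR = 224·8 = 1792. TC = 1523 + 512 = 2035. Profit = 1792 − 2035 = -£243.
By producing, the firm covers all variable cost plus £1280 of fixed cost; shutting down would lose the full £1523.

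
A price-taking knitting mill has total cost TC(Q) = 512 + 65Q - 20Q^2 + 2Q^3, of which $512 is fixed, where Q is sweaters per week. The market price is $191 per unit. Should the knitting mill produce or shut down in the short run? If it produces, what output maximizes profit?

Strip out fixed cost: VC = 65Q - 20Q^2 + 2Q^3. Then AVC = 65 - 20Q + 2Q^2 and MC = 65 - 40Q + 6Q^2.
AVC is minimized where dAVC/dQ = -20 + 4Q = 0, at Q = 5; min AVC = 65 - 20·5 + 2·5^2 = $15.
P = $191 exceeds min AVC = $15, so the firm stays open.
Set P = MC: 191 = 65 - 40Q + 6Q^2 → -126 - 40Q + 6Q^2 = 0. The roots are Q = -7/3 and Q = 9; the profit-maximizing output is on the rising part of MC, so Q* = 9.
Check: AVC at Q = 9 is $47 ≤ P, so revenue covers variable cost.
Profit = P·Q − TC = 191·9 − 935 = $784.

Produce at Q = 9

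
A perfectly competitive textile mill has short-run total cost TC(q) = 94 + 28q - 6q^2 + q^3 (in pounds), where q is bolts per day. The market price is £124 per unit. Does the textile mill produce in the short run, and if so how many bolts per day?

Produce at q = 8

Strip out fixed cost: VC = 28q - 6q^2 + q^3. Then AVC = 28 - 6q + q^2 and MC = 28 - 12q + 3q^2.
AVC hits its minimum where MC = AVC, at q = 3, giving min AVC = 28 - 6·3 + 3^2 = £19.
Because £124 ≥ £19, revenue can cover variable cost; the firm operates.
Solving P = MC: -96 - 12q + 3q^2 = 0 ⇒ q = -4 or 8. On the upward-sloping branch, q* = 8.
Check: AVC at q = 8 is £44 ≤ P, so revenue covers variable cost.
Profit = P·q − TC = 124·8 − 446 = £546.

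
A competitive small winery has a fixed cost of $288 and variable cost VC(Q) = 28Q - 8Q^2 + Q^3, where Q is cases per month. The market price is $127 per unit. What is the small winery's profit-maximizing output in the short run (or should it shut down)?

Produce at Q = 9

Strip out fixed cost: VC = 28Q - 8Q^2 + Q^3. Then AVC = 28 - 8Q + Q^2 and MC = 28 - 16Q + 3Q^2.
AVC is minimized where dAVC/dQ = -8 + 2Q = 0, at Q = 4; min AVC = 28 - 8·4 + 4^2 = $12.
P = $127 exceeds min AVC = $12, so the firm stays open.
Set P = MC: 127 = 28 - 16Q + 3Q^2 → -99 - 16Q + 3Q^2 = 0. The roots are Q = -11/3 and Q = 9; the profit-maximizing output is on the rising part of MC, so Q* = 9.
Check: AVC at Q = 9 is $37 ≤ P, so revenue covers variable cost.
Profit = P·Q − TC = 127·9 − 621 = $522.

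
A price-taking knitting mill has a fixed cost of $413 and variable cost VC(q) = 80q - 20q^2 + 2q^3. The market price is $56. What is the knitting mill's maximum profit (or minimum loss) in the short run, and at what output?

Profit = -$269 at q = 6

AVC = 80 - 20q + 2q^2; min AVC = $30 at q = 5. Since P = $56 ≥ min AVC, the firm produces.
MC = 80 - 40q + 6q^2. Setting P = MC and taking the root on the rising branch gives q* = 6.
TR = 56·6 = 336. TC = 413 + 192 = 605. Profit = 336 − 605 = -$269.
Shutting down would mean losing the fixed cost of $413, so operating at a loss of $269 is better by $144.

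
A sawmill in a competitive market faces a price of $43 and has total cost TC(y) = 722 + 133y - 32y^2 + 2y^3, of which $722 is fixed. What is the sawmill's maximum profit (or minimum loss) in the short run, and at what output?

Profit = -$398 at y = 9

AVC = 133 - 32y + 2y^2; min AVC = $5 at y = 8. Since P = $43 ≥ min AVC, the firm produces.
MC = 133 - 64y + 6y^2. Setting P = MC and taking the root on the rising branch gives y* = 9.
TR = 43·9 = 387. TC = 722 + 63 = 785. Profit = 387 − 785 = -$398.
That loss of $398 beats the $722 the firm would lose by shutting down; producing recovers $324 of fixed cost.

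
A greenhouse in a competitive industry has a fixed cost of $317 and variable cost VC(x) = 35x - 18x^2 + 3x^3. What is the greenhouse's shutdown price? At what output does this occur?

The firm shuts down when price falls below the minimum of average variable cost. AVC = VC/x = 35 - 18x + 3x^2.
At the minimum of AVC, MC = AVC. MC = 35 - 36x + 9x^2; setting MC = AVC gives 6x^2 - 18x = 0, so x = 3. min AVC = 8.
For P < $8 the firm produces nothing.

$8 per unit, at x = 3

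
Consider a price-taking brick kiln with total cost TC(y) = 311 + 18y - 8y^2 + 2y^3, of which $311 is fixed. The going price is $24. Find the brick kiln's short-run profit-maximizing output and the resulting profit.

AVC = 18 - 8y + 2y^2; min AVC = $10 at y = 2. Since P = $24 ≥ min AVC, the firm produces.
MC = 18 - 16y + 6y^2. Setting P = MC and taking the root on the rising branch gives y* = 3.
TR = 24·3 = 72. TC = 311 + 36 = 347. Profit = 72 − 347 = -$275.
Shutting down would mean losing the fixed cost of $311, so operating at a loss of $275 is better by $36.

Profit = -$275 at y = 3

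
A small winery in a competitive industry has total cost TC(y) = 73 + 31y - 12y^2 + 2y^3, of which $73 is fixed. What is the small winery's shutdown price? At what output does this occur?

Short-run supply begins at min AVC. From VC = 31y - 12y^2 + 2y^3, AVC = 31 - 12y + 2y^2.
At the minimum of AVC, MC = AVC. MC = 31 - 24y + 6y^2; setting MC = AVC gives 4y^2 - 12y = 0, so y = 3. min AVC = 13.
So the shutdown price is $13.

$13 per unit, at y = 3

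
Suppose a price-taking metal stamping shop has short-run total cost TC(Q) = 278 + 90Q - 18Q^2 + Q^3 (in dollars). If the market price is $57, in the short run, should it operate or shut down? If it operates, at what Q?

Produce at Q = 11

Strip out fixed cost: VC = 90Q - 18Q^2 + Q^3. Then AVC = 90 - 18Q + Q^2 and MC = 90 - 36Q + 3Q^2.
The AVC parabola has its vertex at Q = 18/2 = 9, where AVC = 90 - 18·9 + 9^2 = $9.
Because $57 ≥ $9, revenue can cover variable cost; the firm operates.
Solving P = MC: 33 - 36Q + 3Q^2 = 0 ⇒ Q = 1 or 11. On the upward-sloping branch, Q* = 11.
Check: AVC at Q = 11 is $13 ≤ P, so revenue covers variable cost.
Profit = P·Q − TC = 57·11 − 421 = $206.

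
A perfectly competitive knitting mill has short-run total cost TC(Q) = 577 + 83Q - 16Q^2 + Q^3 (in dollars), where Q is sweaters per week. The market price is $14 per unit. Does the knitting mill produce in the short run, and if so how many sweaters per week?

Shut down

Strip out fixed cost: VC = 83Q - 16Q^2 + Q^3. Then AVC = 83 - 16Q + Q^2 and MC = 83 - 32Q + 3Q^2.
AVC is minimized where dAVC/dQ = -16 + 2Q = 0, at Q = 8; min AVC = 83 - 16·8 + 8^2 = $19.
Since P = $14 < min AVC = $19, price fails to cover variable cost at any output.
The firm minimizes its loss by shutting down and losing only its fixed cost of $577.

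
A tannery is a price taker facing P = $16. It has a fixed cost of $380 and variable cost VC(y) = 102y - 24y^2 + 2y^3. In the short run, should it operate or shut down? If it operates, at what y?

Shut down

From TC, MC = TC'(y) = 102 - 48y + 6y^2 and AVC = VC/y = 102 - 24y + 2y^2.
AVC is minimized where dAVC/dy = -24 + 4y = 0, at y = 6; min AVC = 102 - 24·6 + 2·6^2 = $30.
Since P = $16 < min AVC = $30, price fails to cover variable cost at any output.
Shutting down limits the loss to fixed cost, $380.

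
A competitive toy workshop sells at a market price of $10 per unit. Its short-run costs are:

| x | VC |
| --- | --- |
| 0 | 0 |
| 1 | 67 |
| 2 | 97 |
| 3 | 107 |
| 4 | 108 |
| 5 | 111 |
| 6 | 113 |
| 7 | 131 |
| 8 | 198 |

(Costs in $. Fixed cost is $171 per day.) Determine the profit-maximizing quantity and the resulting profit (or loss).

x = 0 (shut down); profit = -$171

Tabulate TR − TC: x=0: -171; x=1: -228; x=2: -248; x=3: -248; x=4: -239; x=5: -232; x=6: -224; x=7: -232; x=8: -289.
Profit is highest at x = 0. Equivalently, the lowest AVC in the table is 131/7 ≈ $18.71 at x = 7, and P = $10 falls below it — price never covers variable cost, so the firm shuts down and loses only its fixed cost.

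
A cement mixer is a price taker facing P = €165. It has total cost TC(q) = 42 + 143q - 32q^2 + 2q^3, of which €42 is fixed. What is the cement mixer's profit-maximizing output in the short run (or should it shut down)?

Variable cost is VC = 143q - 32q^2 + 2q^3, so AVC = VC/q = 143 - 32q + 2q^2 and MC = dTC/dq = 143 - 64q + 6q^2.
The AVC parabola has its vertex at q = 32/4 = 8, where AVC = 143 - 32·8 + 2·8^2 = €15.
P = €165 exceeds min AVC = €15, so the firm stays open.
Solving P = MC: -22 - 64q + 6q^2 = 0 ⇒ q = -1/3 or 11. On the upward-sloping branch, q* = 11.
Check: AVC at q = 11 is €33 ≤ P, so revenue covers variable cost.
Profit = P·q − TC = 165·11 − 405 = €1410.

Produce at q = 11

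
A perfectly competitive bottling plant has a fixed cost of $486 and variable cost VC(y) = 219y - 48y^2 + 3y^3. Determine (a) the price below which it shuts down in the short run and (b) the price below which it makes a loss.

Shutdown price = $27; break-even price = $84

AVC = 219 - 48y + 3y^2; minimized at y = 8, giving min AVC = $27. That is the shutdown price.
ATC = 486/y + 219 - 48y + 3y^2. Setting dATC/dy = −486/y^2 − 48 + 6y = 0 gives y = 9 (since 6·9^3 − 48·9^2 = 486).
min ATC = 486/9 + 219 − 48·9 + 3·9^2 = $84. That is the break-even price.
For $27 ≤ P < $84 the firm produces at a loss; below $27 it shuts down.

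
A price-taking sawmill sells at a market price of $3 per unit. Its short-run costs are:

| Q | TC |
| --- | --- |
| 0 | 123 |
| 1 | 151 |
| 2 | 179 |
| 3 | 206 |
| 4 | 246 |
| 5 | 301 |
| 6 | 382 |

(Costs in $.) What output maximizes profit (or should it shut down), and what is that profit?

Q = 0 (shut down); profit = -$123

Compute π = P·Q − TC at each output: Q=0: -123; Q=1: -148; Q=2: -173; Q=3: -197; Q=4: -234; Q=5: -286; Q=6: -364.
Profit is highest at Q = 0. Equivalently, the lowest AVC in the table is 83/3 ≈ $27.67 at Q = 3, and P = $3 falls below it — price never covers variable cost, so the firm shuts down and loses only its fixed cost.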